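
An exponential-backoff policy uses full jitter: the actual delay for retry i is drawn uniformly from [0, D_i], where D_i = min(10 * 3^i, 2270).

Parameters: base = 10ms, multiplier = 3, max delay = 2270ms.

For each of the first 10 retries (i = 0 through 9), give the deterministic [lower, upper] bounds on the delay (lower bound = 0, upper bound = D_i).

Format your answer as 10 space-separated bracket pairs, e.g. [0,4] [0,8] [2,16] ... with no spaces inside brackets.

Answer: [0,10] [0,30] [0,90] [0,270] [0,810] [0,2270] [0,2270] [0,2270] [0,2270] [0,2270]

Derivation:
Computing bounds per retry:
  i=0: D_i=min(10*3^0,2270)=10, bounds=[0,10]
  i=1: D_i=min(10*3^1,2270)=30, bounds=[0,30]
  i=2: D_i=min(10*3^2,2270)=90, bounds=[0,90]
  i=3: D_i=min(10*3^3,2270)=270, bounds=[0,270]
  i=4: D_i=min(10*3^4,2270)=810, bounds=[0,810]
  i=5: D_i=min(10*3^5,2270)=2270, bounds=[0,2270]
  i=6: D_i=min(10*3^6,2270)=2270, bounds=[0,2270]
  i=7: D_i=min(10*3^7,2270)=2270, bounds=[0,2270]
  i=8: D_i=min(10*3^8,2270)=2270, bounds=[0,2270]
  i=9: D_i=min(10*3^9,2270)=2270, bounds=[0,2270]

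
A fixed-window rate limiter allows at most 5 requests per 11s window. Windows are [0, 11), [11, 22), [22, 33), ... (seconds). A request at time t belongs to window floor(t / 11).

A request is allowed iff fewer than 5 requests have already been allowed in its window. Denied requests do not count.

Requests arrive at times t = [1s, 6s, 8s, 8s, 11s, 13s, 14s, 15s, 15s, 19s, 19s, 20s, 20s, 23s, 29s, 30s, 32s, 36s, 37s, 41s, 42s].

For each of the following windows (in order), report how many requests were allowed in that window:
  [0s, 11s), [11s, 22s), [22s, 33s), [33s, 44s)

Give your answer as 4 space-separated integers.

Processing requests:
  req#1 t=1s (window 0): ALLOW
  req#2 t=6s (window 0): ALLOW
  req#3 t=8s (window 0): ALLOW
  req#4 t=8s (window 0): ALLOW
  req#5 t=11s (window 1): ALLOW
  req#6 t=13s (window 1): ALLOW
  req#7 t=14s (window 1): ALLOW
  req#8 t=15s (window 1): ALLOW
  req#9 t=15s (window 1): ALLOW
  req#10 t=19s (window 1): DENY
  req#11 t=19s (window 1): DENY
  req#12 t=20s (window 1): DENY
  req#13 t=20s (window 1): DENY
  req#14 t=23s (window 2): ALLOW
  req#15 t=29s (window 2): ALLOW
  req#16 t=30s (window 2): ALLOW
  req#17 t=32s (window 2): ALLOW
  req#18 t=36s (window 3): ALLOW
  req#19 t=37s (window 3): ALLOW
  req#20 t=41s (window 3): ALLOW
  req#21 t=42s (window 3): ALLOW

Allowed counts by window: 4 5 4 4

Answer: 4 5 4 4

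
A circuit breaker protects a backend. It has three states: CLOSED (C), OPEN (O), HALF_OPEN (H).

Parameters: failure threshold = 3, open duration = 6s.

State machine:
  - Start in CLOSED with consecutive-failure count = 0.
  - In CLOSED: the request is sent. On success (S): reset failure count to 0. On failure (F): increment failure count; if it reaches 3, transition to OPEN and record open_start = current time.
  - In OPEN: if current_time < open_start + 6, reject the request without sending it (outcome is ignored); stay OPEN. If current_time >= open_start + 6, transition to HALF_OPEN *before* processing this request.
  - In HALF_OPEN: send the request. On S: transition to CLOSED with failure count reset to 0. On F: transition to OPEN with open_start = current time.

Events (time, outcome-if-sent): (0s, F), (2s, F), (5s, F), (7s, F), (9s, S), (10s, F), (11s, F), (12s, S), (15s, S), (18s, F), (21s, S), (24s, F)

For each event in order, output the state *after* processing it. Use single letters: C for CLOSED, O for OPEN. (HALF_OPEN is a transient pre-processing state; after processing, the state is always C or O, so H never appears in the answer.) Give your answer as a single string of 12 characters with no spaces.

State after each event:
  event#1 t=0s outcome=F: state=CLOSED
  event#2 t=2s outcome=F: state=CLOSED
  event#3 t=5s outcome=F: state=OPEN
  event#4 t=7s outcome=F: state=OPEN
  event#5 t=9s outcome=S: state=OPEN
  event#6 t=10s outcome=F: state=OPEN
  event#7 t=11s outcome=F: state=OPEN
  event#8 t=12s outcome=S: state=OPEN
  event#9 t=15s outcome=S: state=OPEN
  event#10 t=18s outcome=F: state=OPEN
  event#11 t=21s outcome=S: state=OPEN
  event#12 t=24s outcome=F: state=OPEN

Answer: CCOOOOOOOOOO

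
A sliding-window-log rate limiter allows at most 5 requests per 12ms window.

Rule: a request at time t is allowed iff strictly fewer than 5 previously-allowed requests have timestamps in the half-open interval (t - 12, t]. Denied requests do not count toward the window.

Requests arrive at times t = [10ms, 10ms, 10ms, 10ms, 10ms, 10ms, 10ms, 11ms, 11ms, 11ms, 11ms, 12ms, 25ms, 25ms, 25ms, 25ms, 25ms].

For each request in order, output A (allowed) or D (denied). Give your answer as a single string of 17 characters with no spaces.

Tracking allowed requests in the window:
  req#1 t=10ms: ALLOW
  req#2 t=10ms: ALLOW
  req#3 t=10ms: ALLOW
  req#4 t=10ms: ALLOW
  req#5 t=10ms: ALLOW
  req#6 t=10ms: DENY
  req#7 t=10ms: DENY
  req#8 t=11ms: DENY
  req#9 t=11ms: DENY
  req#10 t=11ms: DENY
  req#11 t=11ms: DENY
  req#12 t=12ms: DENY
  req#13 t=25ms: ALLOW
  req#14 t=25ms: ALLOW
  req#15 t=25ms: ALLOW
  req#16 t=25ms: ALLOW
  req#17 t=25ms: ALLOW

Answer: AAAAADDDDDDDAAAAA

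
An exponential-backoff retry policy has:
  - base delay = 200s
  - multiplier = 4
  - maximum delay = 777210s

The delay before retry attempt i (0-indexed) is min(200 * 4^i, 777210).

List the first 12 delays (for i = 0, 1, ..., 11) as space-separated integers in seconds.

Answer: 200 800 3200 12800 51200 204800 777210 777210 777210 777210 777210 777210

Derivation:
Computing each delay:
  i=0: min(200*4^0, 777210) = 200
  i=1: min(200*4^1, 777210) = 800
  i=2: min(200*4^2, 777210) = 3200
  i=3: min(200*4^3, 777210) = 12800
  i=4: min(200*4^4, 777210) = 51200
  i=5: min(200*4^5, 777210) = 204800
  i=6: min(200*4^6, 777210) = 777210
  i=7: min(200*4^7, 777210) = 777210
  i=8: min(200*4^8, 777210) = 777210
  i=9: min(200*4^9, 777210) = 777210
  i=10: min(200*4^10, 777210) = 777210
  i=11: min(200*4^11, 777210) = 777210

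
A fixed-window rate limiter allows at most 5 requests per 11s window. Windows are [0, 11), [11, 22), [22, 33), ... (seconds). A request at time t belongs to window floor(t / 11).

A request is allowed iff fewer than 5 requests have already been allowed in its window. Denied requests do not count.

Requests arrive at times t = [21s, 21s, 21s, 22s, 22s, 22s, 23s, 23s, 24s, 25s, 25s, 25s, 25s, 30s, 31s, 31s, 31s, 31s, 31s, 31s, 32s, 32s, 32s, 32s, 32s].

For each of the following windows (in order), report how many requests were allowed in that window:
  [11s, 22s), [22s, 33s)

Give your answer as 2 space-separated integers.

Processing requests:
  req#1 t=21s (window 1): ALLOW
  req#2 t=21s (window 1): ALLOW
  req#3 t=21s (window 1): ALLOW
  req#4 t=22s (window 2): ALLOW
  req#5 t=22s (window 2): ALLOW
  req#6 t=22s (window 2): ALLOW
  req#7 t=23s (window 2): ALLOW
  req#8 t=23s (window 2): ALLOW
  req#9 t=24s (window 2): DENY
  req#10 t=25s (window 2): DENY
  req#11 t=25s (window 2): DENY
  req#12 t=25s (window 2): DENY
  req#13 t=25s (window 2): DENY
  req#14 t=30s (window 2): DENY
  req#15 t=31s (window 2): DENY
  req#16 t=31s (window 2): DENY
  req#17 t=31s (window 2): DENY
  req#18 t=31s (window 2): DENY
  req#19 t=31s (window 2): DENY
  req#20 t=31s (window 2): DENY
  req#21 t=32s (window 2): DENY
  req#22 t=32s (window 2): DENY
  req#23 t=32s (window 2): DENY
  req#24 t=32s (window 2): DENY
  req#25 t=32s (window 2): DENY

Allowed counts by window: 3 5

Answer: 3 5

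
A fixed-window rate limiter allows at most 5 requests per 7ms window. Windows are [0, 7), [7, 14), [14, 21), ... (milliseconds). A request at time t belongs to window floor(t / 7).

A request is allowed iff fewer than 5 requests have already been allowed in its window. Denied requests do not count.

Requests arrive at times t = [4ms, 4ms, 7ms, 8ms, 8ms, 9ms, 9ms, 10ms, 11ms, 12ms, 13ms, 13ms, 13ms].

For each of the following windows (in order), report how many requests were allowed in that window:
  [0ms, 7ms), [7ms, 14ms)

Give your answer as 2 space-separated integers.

Processing requests:
  req#1 t=4ms (window 0): ALLOW
  req#2 t=4ms (window 0): ALLOW
  req#3 t=7ms (window 1): ALLOW
  req#4 t=8ms (window 1): ALLOW
  req#5 t=8ms (window 1): ALLOW
  req#6 t=9ms (window 1): ALLOW
  req#7 t=9ms (window 1): ALLOW
  req#8 t=10ms (window 1): DENY
  req#9 t=11ms (window 1): DENY
  req#10 t=12ms (window 1): DENY
  req#11 t=13ms (window 1): DENY
  req#12 t=13ms (window 1): DENY
  req#13 t=13ms (window 1): DENY

Allowed counts by window: 2 5

Answer: 2 5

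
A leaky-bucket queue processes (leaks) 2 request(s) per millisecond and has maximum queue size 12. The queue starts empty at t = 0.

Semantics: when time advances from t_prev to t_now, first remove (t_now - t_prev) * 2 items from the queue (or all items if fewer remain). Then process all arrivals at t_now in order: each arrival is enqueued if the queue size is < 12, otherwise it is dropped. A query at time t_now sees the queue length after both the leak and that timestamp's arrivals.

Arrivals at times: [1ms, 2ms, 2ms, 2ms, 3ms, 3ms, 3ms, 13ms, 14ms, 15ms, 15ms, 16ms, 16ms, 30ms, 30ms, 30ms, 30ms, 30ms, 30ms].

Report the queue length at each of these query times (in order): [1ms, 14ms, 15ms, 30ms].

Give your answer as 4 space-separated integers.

Queue lengths at query times:
  query t=1ms: backlog = 1
  query t=14ms: backlog = 1
  query t=15ms: backlog = 2
  query t=30ms: backlog = 6

Answer: 1 1 2 6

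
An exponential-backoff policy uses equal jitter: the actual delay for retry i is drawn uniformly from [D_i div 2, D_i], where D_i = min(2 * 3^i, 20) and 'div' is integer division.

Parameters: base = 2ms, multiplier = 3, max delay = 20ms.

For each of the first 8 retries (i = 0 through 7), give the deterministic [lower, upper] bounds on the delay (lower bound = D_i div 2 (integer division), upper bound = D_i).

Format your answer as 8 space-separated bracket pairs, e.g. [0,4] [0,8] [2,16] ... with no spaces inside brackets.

Answer: [1,2] [3,6] [9,18] [10,20] [10,20] [10,20] [10,20] [10,20]

Derivation:
Computing bounds per retry:
  i=0: D_i=min(2*3^0,20)=2, bounds=[1,2]
  i=1: D_i=min(2*3^1,20)=6, bounds=[3,6]
  i=2: D_i=min(2*3^2,20)=18, bounds=[9,18]
  i=3: D_i=min(2*3^3,20)=20, bounds=[10,20]
  i=4: D_i=min(2*3^4,20)=20, bounds=[10,20]
  i=5: D_i=min(2*3^5,20)=20, bounds=[10,20]
  i=6: D_i=min(2*3^6,20)=20, bounds=[10,20]
  i=7: D_i=min(2*3^7,20)=20, bounds=[10,20]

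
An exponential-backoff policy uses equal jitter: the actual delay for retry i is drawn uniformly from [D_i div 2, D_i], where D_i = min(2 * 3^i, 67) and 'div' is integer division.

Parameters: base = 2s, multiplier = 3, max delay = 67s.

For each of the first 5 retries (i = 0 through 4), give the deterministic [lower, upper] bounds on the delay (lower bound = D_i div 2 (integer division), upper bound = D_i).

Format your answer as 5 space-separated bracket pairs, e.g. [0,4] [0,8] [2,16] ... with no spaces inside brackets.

Computing bounds per retry:
  i=0: D_i=min(2*3^0,67)=2, bounds=[1,2]
  i=1: D_i=min(2*3^1,67)=6, bounds=[3,6]
  i=2: D_i=min(2*3^2,67)=18, bounds=[9,18]
  i=3: D_i=min(2*3^3,67)=54, bounds=[27,54]
  i=4: D_i=min(2*3^4,67)=67, bounds=[33,67]

Answer: [1,2] [3,6] [9,18] [27,54] [33,67]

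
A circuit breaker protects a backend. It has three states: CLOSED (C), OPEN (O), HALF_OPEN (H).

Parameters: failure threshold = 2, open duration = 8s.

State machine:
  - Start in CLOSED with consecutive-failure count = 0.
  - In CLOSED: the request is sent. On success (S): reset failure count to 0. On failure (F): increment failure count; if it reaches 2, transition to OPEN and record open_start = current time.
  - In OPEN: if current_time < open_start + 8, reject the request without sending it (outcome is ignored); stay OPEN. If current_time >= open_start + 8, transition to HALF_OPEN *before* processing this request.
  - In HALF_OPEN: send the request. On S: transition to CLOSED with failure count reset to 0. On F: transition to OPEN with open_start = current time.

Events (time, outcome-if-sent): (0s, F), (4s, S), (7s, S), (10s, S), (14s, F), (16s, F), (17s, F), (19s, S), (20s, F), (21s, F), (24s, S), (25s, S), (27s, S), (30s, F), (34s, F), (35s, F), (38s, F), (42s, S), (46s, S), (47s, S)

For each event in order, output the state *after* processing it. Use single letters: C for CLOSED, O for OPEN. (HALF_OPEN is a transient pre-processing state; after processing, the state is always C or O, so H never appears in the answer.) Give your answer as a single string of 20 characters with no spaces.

Answer: CCCCCOOOOOCCCCOOOCCC

Derivation:
State after each event:
  event#1 t=0s outcome=F: state=CLOSED
  event#2 t=4s outcome=S: state=CLOSED
  event#3 t=7s outcome=S: state=CLOSED
  event#4 t=10s outcome=S: state=CLOSED
  event#5 t=14s outcome=F: state=CLOSED
  event#6 t=16s outcome=F: state=OPEN
  event#7 t=17s outcome=F: state=OPEN
  event#8 t=19s outcome=S: state=OPEN
  event#9 t=20s outcome=F: state=OPEN
  event#10 t=21s outcome=F: state=OPEN
  event#11 t=24s outcome=S: state=CLOSED
  event#12 t=25s outcome=S: state=CLOSED
  event#13 t=27s outcome=S: state=CLOSED
  event#14 t=30s outcome=F: state=CLOSED
  event#15 t=34s outcome=F: state=OPEN
  event#16 t=35s outcome=F: state=OPEN
  event#17 t=38s outcome=F: state=OPEN
  event#18 t=42s outcome=S: state=CLOSED
  event#19 t=46s outcome=S: state=CLOSED
  event#20 t=47s outcome=S: state=CLOSED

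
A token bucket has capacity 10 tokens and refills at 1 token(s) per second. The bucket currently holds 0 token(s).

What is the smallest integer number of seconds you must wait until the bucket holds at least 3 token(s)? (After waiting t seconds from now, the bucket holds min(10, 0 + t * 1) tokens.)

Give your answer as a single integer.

Need 0 + t * 1 >= 3, so t >= 3/1.
Smallest integer t = ceil(3/1) = 3.

Answer: 3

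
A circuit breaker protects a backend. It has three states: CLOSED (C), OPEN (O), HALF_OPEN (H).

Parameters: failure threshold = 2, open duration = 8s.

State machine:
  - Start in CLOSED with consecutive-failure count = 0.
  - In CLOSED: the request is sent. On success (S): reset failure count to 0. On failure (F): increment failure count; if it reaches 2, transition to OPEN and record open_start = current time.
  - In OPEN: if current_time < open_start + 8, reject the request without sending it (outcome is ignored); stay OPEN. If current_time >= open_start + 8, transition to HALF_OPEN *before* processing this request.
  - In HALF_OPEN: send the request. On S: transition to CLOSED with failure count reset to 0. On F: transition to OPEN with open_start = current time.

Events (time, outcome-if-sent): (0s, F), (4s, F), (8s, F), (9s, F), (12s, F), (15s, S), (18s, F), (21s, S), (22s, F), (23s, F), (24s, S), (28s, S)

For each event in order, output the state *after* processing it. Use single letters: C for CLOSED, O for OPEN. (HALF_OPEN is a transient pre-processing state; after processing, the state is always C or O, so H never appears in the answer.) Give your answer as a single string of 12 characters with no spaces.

State after each event:
  event#1 t=0s outcome=F: state=CLOSED
  event#2 t=4s outcome=F: state=OPEN
  event#3 t=8s outcome=F: state=OPEN
  event#4 t=9s outcome=F: state=OPEN
  event#5 t=12s outcome=F: state=OPEN
  event#6 t=15s outcome=S: state=OPEN
  event#7 t=18s outcome=F: state=OPEN
  event#8 t=21s outcome=S: state=CLOSED
  event#9 t=22s outcome=F: state=CLOSED
  event#10 t=23s outcome=F: state=OPEN
  event#11 t=24s outcome=S: state=OPEN
  event#12 t=28s outcome=S: state=OPEN

Answer: COOOOOOCCOOO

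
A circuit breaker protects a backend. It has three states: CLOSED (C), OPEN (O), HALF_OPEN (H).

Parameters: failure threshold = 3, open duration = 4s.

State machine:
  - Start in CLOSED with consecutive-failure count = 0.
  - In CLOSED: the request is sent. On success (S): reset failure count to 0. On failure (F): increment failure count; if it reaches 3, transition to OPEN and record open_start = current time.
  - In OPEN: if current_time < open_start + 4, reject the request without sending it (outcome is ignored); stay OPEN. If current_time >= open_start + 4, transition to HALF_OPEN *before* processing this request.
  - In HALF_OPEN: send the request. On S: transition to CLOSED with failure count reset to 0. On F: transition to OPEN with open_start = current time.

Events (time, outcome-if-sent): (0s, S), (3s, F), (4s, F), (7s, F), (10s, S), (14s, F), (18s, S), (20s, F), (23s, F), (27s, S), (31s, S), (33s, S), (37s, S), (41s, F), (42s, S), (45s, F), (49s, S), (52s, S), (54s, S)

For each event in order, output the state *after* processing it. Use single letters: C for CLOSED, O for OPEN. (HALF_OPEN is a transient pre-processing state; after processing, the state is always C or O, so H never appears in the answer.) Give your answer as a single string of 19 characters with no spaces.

State after each event:
  event#1 t=0s outcome=S: state=CLOSED
  event#2 t=3s outcome=F: state=CLOSED
  event#3 t=4s outcome=F: state=CLOSED
  event#4 t=7s outcome=F: state=OPEN
  event#5 t=10s outcome=S: state=OPEN
  event#6 t=14s outcome=F: state=OPEN
  event#7 t=18s outcome=S: state=CLOSED
  event#8 t=20s outcome=F: state=CLOSED
  event#9 t=23s outcome=F: state=CLOSED
  event#10 t=27s outcome=S: state=CLOSED
  event#11 t=31s outcome=S: state=CLOSED
  event#12 t=33s outcome=S: state=CLOSED
  event#13 t=37s outcome=S: state=CLOSED
  event#14 t=41s outcome=F: state=CLOSED
  event#15 t=42s outcome=S: state=CLOSED
  event#16 t=45s outcome=F: state=CLOSED
  event#17 t=49s outcome=S: state=CLOSED
  event#18 t=52s outcome=S: state=CLOSED
  event#19 t=54s outcome=S: state=CLOSED

Answer: CCCOOOCCCCCCCCCCCCC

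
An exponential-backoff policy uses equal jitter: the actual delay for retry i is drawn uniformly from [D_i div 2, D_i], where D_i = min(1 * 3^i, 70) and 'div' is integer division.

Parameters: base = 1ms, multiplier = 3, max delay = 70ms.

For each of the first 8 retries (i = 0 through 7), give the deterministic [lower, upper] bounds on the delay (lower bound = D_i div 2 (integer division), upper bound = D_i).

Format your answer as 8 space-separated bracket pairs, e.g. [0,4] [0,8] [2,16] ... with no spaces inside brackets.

Answer: [0,1] [1,3] [4,9] [13,27] [35,70] [35,70] [35,70] [35,70]

Derivation:
Computing bounds per retry:
  i=0: D_i=min(1*3^0,70)=1, bounds=[0,1]
  i=1: D_i=min(1*3^1,70)=3, bounds=[1,3]
  i=2: D_i=min(1*3^2,70)=9, bounds=[4,9]
  i=3: D_i=min(1*3^3,70)=27, bounds=[13,27]
  i=4: D_i=min(1*3^4,70)=70, bounds=[35,70]
  i=5: D_i=min(1*3^5,70)=70, bounds=[35,70]
  i=6: D_i=min(1*3^6,70)=70, bounds=[35,70]
  i=7: D_i=min(1*3^7,70)=70, bounds=[35,70]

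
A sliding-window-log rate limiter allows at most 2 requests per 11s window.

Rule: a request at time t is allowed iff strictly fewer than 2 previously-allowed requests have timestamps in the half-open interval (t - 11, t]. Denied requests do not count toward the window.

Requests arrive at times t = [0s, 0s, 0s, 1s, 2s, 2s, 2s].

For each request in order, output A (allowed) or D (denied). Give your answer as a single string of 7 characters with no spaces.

Tracking allowed requests in the window:
  req#1 t=0s: ALLOW
  req#2 t=0s: ALLOW
  req#3 t=0s: DENY
  req#4 t=1s: DENY
  req#5 t=2s: DENY
  req#6 t=2s: DENY
  req#7 t=2s: DENY

Answer: AADDDDD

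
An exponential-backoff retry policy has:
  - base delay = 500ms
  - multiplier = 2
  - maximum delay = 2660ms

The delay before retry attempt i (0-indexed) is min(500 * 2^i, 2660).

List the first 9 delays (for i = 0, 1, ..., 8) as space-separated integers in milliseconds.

Computing each delay:
  i=0: min(500*2^0, 2660) = 500
  i=1: min(500*2^1, 2660) = 1000
  i=2: min(500*2^2, 2660) = 2000
  i=3: min(500*2^3, 2660) = 2660
  i=4: min(500*2^4, 2660) = 2660
  i=5: min(500*2^5, 2660) = 2660
  i=6: min(500*2^6, 2660) = 2660
  i=7: min(500*2^7, 2660) = 2660
  i=8: min(500*2^8, 2660) = 2660

Answer: 500 1000 2000 2660 2660 2660 2660 2660 2660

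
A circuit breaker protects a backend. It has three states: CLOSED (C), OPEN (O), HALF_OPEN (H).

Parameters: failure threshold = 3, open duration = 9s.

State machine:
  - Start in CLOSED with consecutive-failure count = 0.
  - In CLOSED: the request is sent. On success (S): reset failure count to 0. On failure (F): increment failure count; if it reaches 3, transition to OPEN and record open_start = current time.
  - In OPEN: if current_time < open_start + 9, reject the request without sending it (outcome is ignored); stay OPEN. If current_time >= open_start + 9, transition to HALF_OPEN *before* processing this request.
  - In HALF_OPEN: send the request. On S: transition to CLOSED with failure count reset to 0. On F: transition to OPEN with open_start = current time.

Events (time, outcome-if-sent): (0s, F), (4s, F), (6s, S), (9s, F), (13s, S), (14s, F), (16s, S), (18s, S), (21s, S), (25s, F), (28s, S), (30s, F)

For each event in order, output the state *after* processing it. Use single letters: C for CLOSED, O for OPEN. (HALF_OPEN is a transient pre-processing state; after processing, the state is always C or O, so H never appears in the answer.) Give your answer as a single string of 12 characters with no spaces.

State after each event:
  event#1 t=0s outcome=F: state=CLOSED
  event#2 t=4s outcome=F: state=CLOSED
  event#3 t=6s outcome=S: state=CLOSED
  event#4 t=9s outcome=F: state=CLOSED
  event#5 t=13s outcome=S: state=CLOSED
  event#6 t=14s outcome=F: state=CLOSED
  event#7 t=16s outcome=S: state=CLOSED
  event#8 t=18s outcome=S: state=CLOSED
  event#9 t=21s outcome=S: state=CLOSED
  event#10 t=25s outcome=F: state=CLOSED
  event#11 t=28s outcome=S: state=CLOSED
  event#12 t=30s outcome=F: state=CLOSED

Answer: CCCCCCCCCCCC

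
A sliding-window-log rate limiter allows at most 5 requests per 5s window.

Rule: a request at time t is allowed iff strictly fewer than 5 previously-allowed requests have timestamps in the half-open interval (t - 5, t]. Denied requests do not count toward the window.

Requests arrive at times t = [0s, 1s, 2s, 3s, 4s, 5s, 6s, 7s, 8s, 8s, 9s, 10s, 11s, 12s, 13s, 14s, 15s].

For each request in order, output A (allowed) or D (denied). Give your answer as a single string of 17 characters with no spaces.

Answer: AAAAAAAAADAAAAAAA

Derivation:
Tracking allowed requests in the window:
  req#1 t=0s: ALLOW
  req#2 t=1s: ALLOW
  req#3 t=2s: ALLOW
  req#4 t=3s: ALLOW
  req#5 t=4s: ALLOW
  req#6 t=5s: ALLOW
  req#7 t=6s: ALLOW
  req#8 t=7s: ALLOW
  req#9 t=8s: ALLOW
  req#10 t=8s: DENY
  req#11 t=9s: ALLOW
  req#12 t=10s: ALLOW
  req#13 t=11s: ALLOW
  req#14 t=12s: ALLOW
  req#15 t=13s: ALLOW
  req#16 t=14s: ALLOW
  req#17 t=15s: ALLOW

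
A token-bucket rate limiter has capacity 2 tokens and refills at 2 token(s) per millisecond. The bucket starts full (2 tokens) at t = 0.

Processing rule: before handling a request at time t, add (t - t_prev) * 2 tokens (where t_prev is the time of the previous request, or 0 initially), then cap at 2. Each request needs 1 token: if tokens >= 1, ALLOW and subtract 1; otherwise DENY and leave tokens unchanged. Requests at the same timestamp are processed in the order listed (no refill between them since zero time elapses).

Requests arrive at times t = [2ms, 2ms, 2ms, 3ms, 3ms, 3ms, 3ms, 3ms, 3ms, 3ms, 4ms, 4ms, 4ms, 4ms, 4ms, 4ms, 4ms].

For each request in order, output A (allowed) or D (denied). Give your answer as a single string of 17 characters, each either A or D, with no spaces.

Simulating step by step:
  req#1 t=2ms: ALLOW
  req#2 t=2ms: ALLOW
  req#3 t=2ms: DENY
  req#4 t=3ms: ALLOW
  req#5 t=3ms: ALLOW
  req#6 t=3ms: DENY
  req#7 t=3ms: DENY
  req#8 t=3ms: DENY
  req#9 t=3ms: DENY
  req#10 t=3ms: DENY
  req#11 t=4ms: ALLOW
  req#12 t=4ms: ALLOW
  req#13 t=4ms: DENY
  req#14 t=4ms: DENY
  req#15 t=4ms: DENY
  req#16 t=4ms: DENY
  req#17 t=4ms: DENY

Answer: AADAADDDDDAADDDDD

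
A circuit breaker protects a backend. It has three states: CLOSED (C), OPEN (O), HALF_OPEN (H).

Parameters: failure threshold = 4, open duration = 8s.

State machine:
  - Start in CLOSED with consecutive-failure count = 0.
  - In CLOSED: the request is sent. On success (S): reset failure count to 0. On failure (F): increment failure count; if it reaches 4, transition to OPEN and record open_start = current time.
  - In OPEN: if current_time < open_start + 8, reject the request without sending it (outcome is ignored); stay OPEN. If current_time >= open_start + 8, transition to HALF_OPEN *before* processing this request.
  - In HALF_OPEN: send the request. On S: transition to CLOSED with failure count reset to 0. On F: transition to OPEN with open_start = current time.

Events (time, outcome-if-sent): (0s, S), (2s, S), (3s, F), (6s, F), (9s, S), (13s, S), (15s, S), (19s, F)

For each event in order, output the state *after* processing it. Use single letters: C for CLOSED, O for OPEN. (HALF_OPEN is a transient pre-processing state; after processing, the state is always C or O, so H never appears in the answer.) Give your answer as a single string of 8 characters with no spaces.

State after each event:
  event#1 t=0s outcome=S: state=CLOSED
  event#2 t=2s outcome=S: state=CLOSED
  event#3 t=3s outcome=F: state=CLOSED
  event#4 t=6s outcome=F: state=CLOSED
  event#5 t=9s outcome=S: state=CLOSED
  event#6 t=13s outcome=S: state=CLOSED
  event#7 t=15s outcome=S: state=CLOSED
  event#8 t=19s outcome=F: state=CLOSED

Answer: CCCCCCCC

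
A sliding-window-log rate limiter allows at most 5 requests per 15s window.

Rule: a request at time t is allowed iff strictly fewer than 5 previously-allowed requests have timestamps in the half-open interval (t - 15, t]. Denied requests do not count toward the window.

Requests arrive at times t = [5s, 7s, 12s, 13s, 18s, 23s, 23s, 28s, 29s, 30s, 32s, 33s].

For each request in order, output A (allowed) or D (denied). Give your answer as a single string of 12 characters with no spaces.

Tracking allowed requests in the window:
  req#1 t=5s: ALLOW
  req#2 t=7s: ALLOW
  req#3 t=12s: ALLOW
  req#4 t=13s: ALLOW
  req#5 t=18s: ALLOW
  req#6 t=23s: ALLOW
  req#7 t=23s: ALLOW
  req#8 t=28s: ALLOW
  req#9 t=29s: ALLOW
  req#10 t=30s: DENY
  req#11 t=32s: DENY
  req#12 t=33s: ALLOW

Answer: AAAAAAAAADDA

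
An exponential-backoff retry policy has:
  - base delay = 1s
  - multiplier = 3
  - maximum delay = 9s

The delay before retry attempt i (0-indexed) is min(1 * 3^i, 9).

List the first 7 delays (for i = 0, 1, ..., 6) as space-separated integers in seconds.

Answer: 1 3 9 9 9 9 9

Derivation:
Computing each delay:
  i=0: min(1*3^0, 9) = 1
  i=1: min(1*3^1, 9) = 3
  i=2: min(1*3^2, 9) = 9
  i=3: min(1*3^3, 9) = 9
  i=4: min(1*3^4, 9) = 9
  i=5: min(1*3^5, 9) = 9
  i=6: min(1*3^6, 9) = 9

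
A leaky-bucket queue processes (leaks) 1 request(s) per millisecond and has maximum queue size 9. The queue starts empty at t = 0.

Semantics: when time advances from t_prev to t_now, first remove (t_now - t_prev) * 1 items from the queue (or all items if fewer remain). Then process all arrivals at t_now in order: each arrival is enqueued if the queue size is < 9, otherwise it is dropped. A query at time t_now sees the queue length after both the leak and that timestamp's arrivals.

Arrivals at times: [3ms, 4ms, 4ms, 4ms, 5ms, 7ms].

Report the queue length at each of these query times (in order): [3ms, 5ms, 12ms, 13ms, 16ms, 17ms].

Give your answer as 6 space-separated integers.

Queue lengths at query times:
  query t=3ms: backlog = 1
  query t=5ms: backlog = 3
  query t=12ms: backlog = 0
  query t=13ms: backlog = 0
  query t=16ms: backlog = 0
  query t=17ms: backlog = 0

Answer: 1 3 0 0 0 0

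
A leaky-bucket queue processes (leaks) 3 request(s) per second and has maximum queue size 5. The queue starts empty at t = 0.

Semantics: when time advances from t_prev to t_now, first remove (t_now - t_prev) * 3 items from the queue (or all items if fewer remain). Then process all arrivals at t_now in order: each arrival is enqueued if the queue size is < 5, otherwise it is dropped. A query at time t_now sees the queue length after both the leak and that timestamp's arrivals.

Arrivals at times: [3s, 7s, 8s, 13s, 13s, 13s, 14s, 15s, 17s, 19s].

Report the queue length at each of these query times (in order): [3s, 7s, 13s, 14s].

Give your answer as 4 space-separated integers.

Answer: 1 1 3 1

Derivation:
Queue lengths at query times:
  query t=3s: backlog = 1
  query t=7s: backlog = 1
  query t=13s: backlog = 3
  query t=14s: backlog = 1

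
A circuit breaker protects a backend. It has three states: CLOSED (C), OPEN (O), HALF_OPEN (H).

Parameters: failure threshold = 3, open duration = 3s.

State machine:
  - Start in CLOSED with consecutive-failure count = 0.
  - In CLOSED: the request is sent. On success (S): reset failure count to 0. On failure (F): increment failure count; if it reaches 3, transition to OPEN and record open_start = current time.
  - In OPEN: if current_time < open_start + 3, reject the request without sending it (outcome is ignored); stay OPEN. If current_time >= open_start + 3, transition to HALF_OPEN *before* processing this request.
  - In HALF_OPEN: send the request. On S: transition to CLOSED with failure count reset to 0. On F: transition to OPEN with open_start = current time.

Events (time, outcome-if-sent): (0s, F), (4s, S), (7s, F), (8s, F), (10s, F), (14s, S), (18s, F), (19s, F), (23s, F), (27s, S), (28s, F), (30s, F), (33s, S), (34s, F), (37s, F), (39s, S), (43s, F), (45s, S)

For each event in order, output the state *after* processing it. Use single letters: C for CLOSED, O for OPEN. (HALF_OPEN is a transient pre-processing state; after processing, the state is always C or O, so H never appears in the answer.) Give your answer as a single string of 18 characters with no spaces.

State after each event:
  event#1 t=0s outcome=F: state=CLOSED
  event#2 t=4s outcome=S: state=CLOSED
  event#3 t=7s outcome=F: state=CLOSED
  event#4 t=8s outcome=F: state=CLOSED
  event#5 t=10s outcome=F: state=OPEN
  event#6 t=14s outcome=S: state=CLOSED
  event#7 t=18s outcome=F: state=CLOSED
  event#8 t=19s outcome=F: state=CLOSED
  event#9 t=23s outcome=F: state=OPEN
  event#10 t=27s outcome=S: state=CLOSED
  event#11 t=28s outcome=F: state=CLOSED
  event#12 t=30s outcome=F: state=CLOSED
  event#13 t=33s outcome=S: state=CLOSED
  event#14 t=34s outcome=F: state=CLOSED
  event#15 t=37s outcome=F: state=CLOSED
  event#16 t=39s outcome=S: state=CLOSED
  event#17 t=43s outcome=F: state=CLOSED
  event#18 t=45s outcome=S: state=CLOSED

Answer: CCCCOCCCOCCCCCCCCC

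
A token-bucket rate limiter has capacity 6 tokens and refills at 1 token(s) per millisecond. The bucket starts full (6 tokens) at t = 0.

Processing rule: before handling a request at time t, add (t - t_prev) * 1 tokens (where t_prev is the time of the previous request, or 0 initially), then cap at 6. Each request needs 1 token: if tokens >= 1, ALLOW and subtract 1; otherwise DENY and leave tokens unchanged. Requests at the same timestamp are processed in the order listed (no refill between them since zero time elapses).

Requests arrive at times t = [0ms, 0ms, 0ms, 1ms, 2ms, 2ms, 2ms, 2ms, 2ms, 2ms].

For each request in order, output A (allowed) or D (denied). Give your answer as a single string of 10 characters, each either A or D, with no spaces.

Simulating step by step:
  req#1 t=0ms: ALLOW
  req#2 t=0ms: ALLOW
  req#3 t=0ms: ALLOW
  req#4 t=1ms: ALLOW
  req#5 t=2ms: ALLOW
  req#6 t=2ms: ALLOW
  req#7 t=2ms: ALLOW
  req#8 t=2ms: ALLOW
  req#9 t=2ms: DENY
  req#10 t=2ms: DENY

Answer: AAAAAAAADD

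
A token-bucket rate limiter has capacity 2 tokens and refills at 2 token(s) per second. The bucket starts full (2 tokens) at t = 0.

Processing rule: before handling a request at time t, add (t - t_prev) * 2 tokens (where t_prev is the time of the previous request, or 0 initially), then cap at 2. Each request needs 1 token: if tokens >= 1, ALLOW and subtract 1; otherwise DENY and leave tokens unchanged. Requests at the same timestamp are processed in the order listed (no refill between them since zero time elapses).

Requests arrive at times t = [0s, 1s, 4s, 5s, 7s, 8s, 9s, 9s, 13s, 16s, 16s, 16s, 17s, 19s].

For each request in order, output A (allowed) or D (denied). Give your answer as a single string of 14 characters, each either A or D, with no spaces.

Answer: AAAAAAAAAAADAA

Derivation:
Simulating step by step:
  req#1 t=0s: ALLOW
  req#2 t=1s: ALLOW
  req#3 t=4s: ALLOW
  req#4 t=5s: ALLOW
  req#5 t=7s: ALLOW
  req#6 t=8s: ALLOW
  req#7 t=9s: ALLOW
  req#8 t=9s: ALLOW
  req#9 t=13s: ALLOW
  req#10 t=16s: ALLOW
  req#11 t=16s: ALLOW
  req#12 t=16s: DENY
  req#13 t=17s: ALLOW
  req#14 t=19s: ALLOW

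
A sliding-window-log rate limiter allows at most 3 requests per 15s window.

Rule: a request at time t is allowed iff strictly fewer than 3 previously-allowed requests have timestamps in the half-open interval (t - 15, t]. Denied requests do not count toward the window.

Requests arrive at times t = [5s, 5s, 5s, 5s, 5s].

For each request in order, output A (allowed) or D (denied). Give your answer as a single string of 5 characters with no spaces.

Answer: AAADD

Derivation:
Tracking allowed requests in the window:
  req#1 t=5s: ALLOW
  req#2 t=5s: ALLOW
  req#3 t=5s: ALLOW
  req#4 t=5s: DENY
  req#5 t=5s: DENY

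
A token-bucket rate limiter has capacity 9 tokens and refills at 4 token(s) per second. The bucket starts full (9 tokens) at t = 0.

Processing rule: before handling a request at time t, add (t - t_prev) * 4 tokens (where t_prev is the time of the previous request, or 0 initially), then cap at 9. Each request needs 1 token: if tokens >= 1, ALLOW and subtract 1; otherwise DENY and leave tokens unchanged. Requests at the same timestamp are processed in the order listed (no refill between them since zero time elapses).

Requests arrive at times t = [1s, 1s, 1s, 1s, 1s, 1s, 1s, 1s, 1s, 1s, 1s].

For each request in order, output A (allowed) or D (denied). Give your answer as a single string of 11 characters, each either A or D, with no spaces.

Answer: AAAAAAAAADD

Derivation:
Simulating step by step:
  req#1 t=1s: ALLOW
  req#2 t=1s: ALLOW
  req#3 t=1s: ALLOW
  req#4 t=1s: ALLOW
  req#5 t=1s: ALLOW
  req#6 t=1s: ALLOW
  req#7 t=1s: ALLOW
  req#8 t=1s: ALLOW
  req#9 t=1s: ALLOW
  req#10 t=1s: DENY
  req#11 t=1s: DENY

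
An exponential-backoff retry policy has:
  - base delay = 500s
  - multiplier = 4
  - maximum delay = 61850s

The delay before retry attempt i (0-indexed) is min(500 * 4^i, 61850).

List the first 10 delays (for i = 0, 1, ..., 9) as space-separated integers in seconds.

Computing each delay:
  i=0: min(500*4^0, 61850) = 500
  i=1: min(500*4^1, 61850) = 2000
  i=2: min(500*4^2, 61850) = 8000
  i=3: min(500*4^3, 61850) = 32000
  i=4: min(500*4^4, 61850) = 61850
  i=5: min(500*4^5, 61850) = 61850
  i=6: min(500*4^6, 61850) = 61850
  i=7: min(500*4^7, 61850) = 61850
  i=8: min(500*4^8, 61850) = 61850
  i=9: min(500*4^9, 61850) = 61850

Answer: 500 2000 8000 32000 61850 61850 61850 61850 61850 61850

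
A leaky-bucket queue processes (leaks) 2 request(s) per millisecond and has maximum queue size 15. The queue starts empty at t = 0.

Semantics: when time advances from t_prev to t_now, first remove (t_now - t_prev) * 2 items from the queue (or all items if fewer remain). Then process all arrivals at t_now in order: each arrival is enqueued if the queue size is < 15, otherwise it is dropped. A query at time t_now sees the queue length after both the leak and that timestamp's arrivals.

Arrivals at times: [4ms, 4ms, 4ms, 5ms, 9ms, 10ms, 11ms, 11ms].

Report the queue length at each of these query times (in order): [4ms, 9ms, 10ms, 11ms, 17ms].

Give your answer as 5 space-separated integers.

Queue lengths at query times:
  query t=4ms: backlog = 3
  query t=9ms: backlog = 1
  query t=10ms: backlog = 1
  query t=11ms: backlog = 2
  query t=17ms: backlog = 0

Answer: 3 1 1 2 0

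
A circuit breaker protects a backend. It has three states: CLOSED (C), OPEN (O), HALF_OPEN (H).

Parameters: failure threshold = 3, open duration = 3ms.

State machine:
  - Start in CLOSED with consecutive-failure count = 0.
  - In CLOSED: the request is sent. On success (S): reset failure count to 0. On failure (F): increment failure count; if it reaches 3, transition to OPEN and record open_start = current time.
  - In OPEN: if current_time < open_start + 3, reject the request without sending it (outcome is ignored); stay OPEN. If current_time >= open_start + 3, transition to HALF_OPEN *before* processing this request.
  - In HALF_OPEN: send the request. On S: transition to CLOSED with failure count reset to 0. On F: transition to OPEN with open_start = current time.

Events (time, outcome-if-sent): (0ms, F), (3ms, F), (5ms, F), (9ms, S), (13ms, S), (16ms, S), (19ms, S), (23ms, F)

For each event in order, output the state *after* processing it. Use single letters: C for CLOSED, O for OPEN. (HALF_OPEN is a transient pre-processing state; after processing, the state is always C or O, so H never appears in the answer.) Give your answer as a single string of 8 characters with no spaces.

State after each event:
  event#1 t=0ms outcome=F: state=CLOSED
  event#2 t=3ms outcome=F: state=CLOSED
  event#3 t=5ms outcome=F: state=OPEN
  event#4 t=9ms outcome=S: state=CLOSED
  event#5 t=13ms outcome=S: state=CLOSED
  event#6 t=16ms outcome=S: state=CLOSED
  event#7 t=19ms outcome=S: state=CLOSED
  event#8 t=23ms outcome=F: state=CLOSED

Answer: CCOCCCCC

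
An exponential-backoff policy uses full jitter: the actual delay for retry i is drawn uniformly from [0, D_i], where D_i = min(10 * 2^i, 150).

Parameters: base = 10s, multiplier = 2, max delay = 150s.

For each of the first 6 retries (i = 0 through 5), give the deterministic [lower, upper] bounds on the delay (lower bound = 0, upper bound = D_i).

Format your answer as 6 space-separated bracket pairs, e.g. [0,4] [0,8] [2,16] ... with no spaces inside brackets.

Answer: [0,10] [0,20] [0,40] [0,80] [0,150] [0,150]

Derivation:
Computing bounds per retry:
  i=0: D_i=min(10*2^0,150)=10, bounds=[0,10]
  i=1: D_i=min(10*2^1,150)=20, bounds=[0,20]
  i=2: D_i=min(10*2^2,150)=40, bounds=[0,40]
  i=3: D_i=min(10*2^3,150)=80, bounds=[0,80]
  i=4: D_i=min(10*2^4,150)=150, bounds=[0,150]
  i=5: D_i=min(10*2^5,150)=150, bounds=[0,150]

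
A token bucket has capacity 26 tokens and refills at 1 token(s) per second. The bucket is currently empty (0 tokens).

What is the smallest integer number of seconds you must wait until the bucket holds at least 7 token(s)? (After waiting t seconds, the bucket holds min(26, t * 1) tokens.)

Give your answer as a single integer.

Need t * 1 >= 7, so t >= 7/1.
Smallest integer t = ceil(7/1) = 7.

Answer: 7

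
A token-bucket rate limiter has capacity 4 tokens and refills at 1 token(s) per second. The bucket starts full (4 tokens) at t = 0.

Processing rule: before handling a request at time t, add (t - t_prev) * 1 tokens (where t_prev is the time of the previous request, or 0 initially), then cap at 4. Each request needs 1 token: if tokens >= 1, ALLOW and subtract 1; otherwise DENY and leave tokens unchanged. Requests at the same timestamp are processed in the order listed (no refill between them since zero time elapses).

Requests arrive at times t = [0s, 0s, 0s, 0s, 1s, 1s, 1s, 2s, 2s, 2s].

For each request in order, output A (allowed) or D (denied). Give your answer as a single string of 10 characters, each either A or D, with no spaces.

Simulating step by step:
  req#1 t=0s: ALLOW
  req#2 t=0s: ALLOW
  req#3 t=0s: ALLOW
  req#4 t=0s: ALLOW
  req#5 t=1s: ALLOW
  req#6 t=1s: DENY
  req#7 t=1s: DENY
  req#8 t=2s: ALLOW
  req#9 t=2s: DENY
  req#10 t=2s: DENY

Answer: AAAAADDADD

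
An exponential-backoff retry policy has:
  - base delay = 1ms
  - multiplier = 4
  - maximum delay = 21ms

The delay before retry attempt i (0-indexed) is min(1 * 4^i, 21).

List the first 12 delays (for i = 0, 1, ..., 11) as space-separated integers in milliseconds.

Computing each delay:
  i=0: min(1*4^0, 21) = 1
  i=1: min(1*4^1, 21) = 4
  i=2: min(1*4^2, 21) = 16
  i=3: min(1*4^3, 21) = 21
  i=4: min(1*4^4, 21) = 21
  i=5: min(1*4^5, 21) = 21
  i=6: min(1*4^6, 21) = 21
  i=7: min(1*4^7, 21) = 21
  i=8: min(1*4^8, 21) = 21
  i=9: min(1*4^9, 21) = 21
  i=10: min(1*4^10, 21) = 21
  i=11: min(1*4^11, 21) = 21

Answer: 1 4 16 21 21 21 21 21 21 21 21 21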